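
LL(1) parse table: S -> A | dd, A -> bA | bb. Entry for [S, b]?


For [S, b]: 'b' ∈ FIRST(A)
Entry: S -> A


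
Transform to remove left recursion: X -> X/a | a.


Left-recursive alternatives: X/a; non-recursive: a
Introduce X': X -> aX', X' -> /aX' | ε


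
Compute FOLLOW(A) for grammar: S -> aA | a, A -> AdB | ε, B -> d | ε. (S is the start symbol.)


$ ∈ FOLLOW(S). For each A -> αBβ: add FIRST(β)\{ε} to FOLLOW(B); if β nullable, add FOLLOW(A).
FOLLOW(A) = {$, d}


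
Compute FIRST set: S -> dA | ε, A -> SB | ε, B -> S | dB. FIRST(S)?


Per alternative of S: FIRST(dA) = {d}; FIRST(ε) = {ε}
FIRST(S) = {d, ε}


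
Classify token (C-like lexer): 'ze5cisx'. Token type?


Pattern: letter/underscore followed by alphanumerics, not a keyword
Type: IDENTIFIER


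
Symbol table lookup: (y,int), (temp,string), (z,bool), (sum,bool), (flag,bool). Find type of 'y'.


Lookup 'y' → type int


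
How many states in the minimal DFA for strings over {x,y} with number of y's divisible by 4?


Track (count of y) mod 4: states 0..3, accept at 0
Minimal DFA: 4 states


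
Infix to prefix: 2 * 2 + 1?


left-to-right (same/higher precedence on left): tree is (+ (* 2 2) 1)
Prefix: + * 2 2 1


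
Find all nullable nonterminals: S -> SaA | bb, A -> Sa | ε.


A nonterminal is nullable iff some alternative derives ε (directly, or every symbol in it is nullable)
Nullable: {A}


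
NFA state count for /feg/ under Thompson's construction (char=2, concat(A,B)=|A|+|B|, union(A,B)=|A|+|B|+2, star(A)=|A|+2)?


Syntax tree has 3 char leaf(s), 0 union(s), 0 star(s)
chars contribute 3×2 = 6; each union adds +2; each star adds +2
Total: 6 + 0 + 0 = 6 states


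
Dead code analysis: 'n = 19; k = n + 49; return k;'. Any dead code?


n is read by k's definition; k is returned
No dead code


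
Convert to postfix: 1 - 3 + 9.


Left to right (same or higher precedence on left)
Postfix: 1 3 - 9 +


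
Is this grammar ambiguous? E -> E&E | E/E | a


'a&a/a' has two parse trees (no precedence encoded between & and /)
Ambiguous


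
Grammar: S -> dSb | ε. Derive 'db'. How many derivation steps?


Derivation: S => dSb => db
Steps: 2


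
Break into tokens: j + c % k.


Scan left to right, longest-match per lexeme
Tokens: ID(j), OP(+), ID(c), OP(%), ID(k)


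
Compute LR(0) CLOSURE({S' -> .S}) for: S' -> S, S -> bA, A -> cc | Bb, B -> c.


Start: S' -> .S
For each item with dot before a nonterminal B, add B -> .γ for every B-production
Closure: [S' -> .S, S -> .bA]


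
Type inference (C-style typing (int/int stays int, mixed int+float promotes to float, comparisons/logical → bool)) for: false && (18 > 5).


Operand types: bool && bool
Rule: logical operators take bool operands and yield bool
Result type: bool


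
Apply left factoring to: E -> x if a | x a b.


Common prefix: 'x'
Factored: E -> x E', E' -> if a | a b


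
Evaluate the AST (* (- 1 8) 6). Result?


Evaluate inner: (- 1 8) = -7
Evaluate root: (* -7 6) = -42
Result: -42


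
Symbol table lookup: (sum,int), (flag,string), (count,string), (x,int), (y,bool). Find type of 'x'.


Lookup 'x' → type int


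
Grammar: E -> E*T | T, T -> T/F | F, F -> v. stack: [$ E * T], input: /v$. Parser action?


'/' can extend T; shift to build T -> T/F
Action: shift


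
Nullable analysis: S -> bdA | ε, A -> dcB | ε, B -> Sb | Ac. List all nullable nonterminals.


A nonterminal is nullable iff some alternative derives ε (directly, or every symbol in it is nullable)
Nullable: {A, S}


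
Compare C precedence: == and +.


'+' is additive (level 9); '==' is equality (level 6)
Higher level binds tighter
'+' has higher precedence than '=='


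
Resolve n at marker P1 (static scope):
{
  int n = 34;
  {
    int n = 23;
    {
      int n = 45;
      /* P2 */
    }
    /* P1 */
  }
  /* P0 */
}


n declared in the same block as P1
n = 23


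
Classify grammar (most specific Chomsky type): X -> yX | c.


Right-linear: every RHS is a terminal or a terminal followed by one nonterminal
Classification: Type 3 (Regular)


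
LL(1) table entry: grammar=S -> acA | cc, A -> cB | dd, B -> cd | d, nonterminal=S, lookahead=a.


For [S, a]: 'a' ∈ FIRST(acA)
Entry: S -> acA


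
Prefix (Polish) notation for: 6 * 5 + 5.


left-to-right (same/higher precedence on left): tree is (+ (* 6 5) 5)
Prefix: + * 6 5 5


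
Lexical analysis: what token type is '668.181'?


Pattern: digits with a decimal point
Type: FLOAT_LITERAL


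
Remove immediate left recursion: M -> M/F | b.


Left-recursive alternatives: M/F; non-recursive: b
Introduce M': M -> bM', M' -> /FM' | ε


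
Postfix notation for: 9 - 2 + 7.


Left to right (same or higher precedence on left)
Postfix: 9 2 - 7 +


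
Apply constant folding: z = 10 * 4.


10 * 4 = 40 at compile time
Optimized: z = 40


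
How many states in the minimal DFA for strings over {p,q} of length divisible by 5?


Track length mod 5: states 0..4, accept at 0
Minimal DFA: 5 states


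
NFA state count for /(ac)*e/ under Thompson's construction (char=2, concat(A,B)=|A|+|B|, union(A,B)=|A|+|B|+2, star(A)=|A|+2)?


Syntax tree has 3 char leaf(s), 0 union(s), 1 star(s)
chars contribute 3×2 = 6; each union adds +2; each star adds +2
Total: 6 + 0 + 2 = 8 states


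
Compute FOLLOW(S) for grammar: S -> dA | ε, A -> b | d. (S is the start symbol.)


$ ∈ FOLLOW(S). For each A -> αBβ: add FIRST(β)\{ε} to FOLLOW(B); if β nullable, add FOLLOW(A).
FOLLOW(S) = {$}


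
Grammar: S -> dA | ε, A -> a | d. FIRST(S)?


Per alternative of S: FIRST(dA) = {d}; FIRST(ε) = {ε}
FIRST(S) = {d, ε}


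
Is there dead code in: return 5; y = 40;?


statement follows a return and is unreachable
Dead: 'y = 40'


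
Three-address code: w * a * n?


Break into single-operator statements:
t1 = w * a
t2 = t1 * n


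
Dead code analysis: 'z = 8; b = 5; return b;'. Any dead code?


z is assigned but never read
Dead: 'z = 8'


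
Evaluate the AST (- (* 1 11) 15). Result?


Evaluate inner: (* 1 11) = 11
Evaluate root: (- 11 15) = -4
Result: -4


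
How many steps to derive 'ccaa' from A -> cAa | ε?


Derivation: A => cAa => ccAaa => ccaa
Steps: 3


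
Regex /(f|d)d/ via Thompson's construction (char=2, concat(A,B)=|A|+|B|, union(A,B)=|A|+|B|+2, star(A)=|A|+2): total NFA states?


Syntax tree has 3 char leaf(s), 1 union(s), 0 star(s)
chars contribute 3×2 = 6; each union adds +2; each star adds +2
Total: 6 + 2 + 0 = 8 states


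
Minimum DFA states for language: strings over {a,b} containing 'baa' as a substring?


KMP-style automaton: 3 progress states + 1 absorbing accept = 4
Minimal DFA: 4 states


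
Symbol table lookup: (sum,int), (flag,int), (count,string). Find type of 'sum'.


Lookup 'sum' → type int


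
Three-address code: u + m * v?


Break into single-operator statements:
t1 = m * v
t2 = u + t1


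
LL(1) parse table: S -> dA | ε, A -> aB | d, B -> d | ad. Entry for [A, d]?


For [A, d]: 'd' ∈ FIRST(d)
Entry: A -> d


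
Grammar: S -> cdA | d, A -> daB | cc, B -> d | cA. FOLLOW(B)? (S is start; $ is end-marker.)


$ ∈ FOLLOW(S). For each A -> αBβ: add FIRST(β)\{ε} to FOLLOW(B); if β nullable, add FOLLOW(A).
FOLLOW(B) = {$}


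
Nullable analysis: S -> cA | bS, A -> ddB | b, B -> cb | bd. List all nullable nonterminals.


A nonterminal is nullable iff some alternative derives ε (directly, or every symbol in it is nullable)
Nullable: {}


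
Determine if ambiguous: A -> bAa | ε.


balanced b^n…a^n: each string has a unique parse
Unambiguous


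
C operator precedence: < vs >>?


'>>' is shift (level 8); '<' is relational (level 7)
Higher level binds tighter
'>>' has higher precedence than '<'


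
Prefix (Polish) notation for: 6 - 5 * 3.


'*' binds tighter: tree is (- 6 (* 5 3))
Prefix: - 6 * 5 3


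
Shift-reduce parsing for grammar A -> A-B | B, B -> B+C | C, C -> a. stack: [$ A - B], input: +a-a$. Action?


'+' can extend B; shift to build B -> B+C
Action: shift


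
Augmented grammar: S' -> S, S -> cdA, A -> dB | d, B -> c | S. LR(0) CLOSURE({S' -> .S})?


Start: S' -> .S
For each item with dot before a nonterminal B, add B -> .γ for every B-production
Closure: [S' -> .S, S -> .cdA]


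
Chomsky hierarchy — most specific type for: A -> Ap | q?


Left-linear: every RHS is a terminal or one nonterminal followed by a terminal
Classification: Type 3 (Regular)


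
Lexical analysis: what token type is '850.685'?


Pattern: digits with a decimal point
Type: FLOAT_LITERAL


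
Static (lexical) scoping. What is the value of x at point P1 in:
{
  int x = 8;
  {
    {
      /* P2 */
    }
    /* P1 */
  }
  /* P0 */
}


P1's block does not declare x; resolves to the enclosing declaration at depth 0
x = 8


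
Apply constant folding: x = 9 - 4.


9 - 4 = 5 at compile time
Optimized: x = 5


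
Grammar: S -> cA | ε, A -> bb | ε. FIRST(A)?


Per alternative of A: FIRST(bb) = {b}; FIRST(ε) = {ε}
FIRST(A) = {b, ε}


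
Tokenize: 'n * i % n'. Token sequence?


Scan left to right, longest-match per lexeme
Tokens: ID(n), OP(*), ID(i), OP(%), ID(n)


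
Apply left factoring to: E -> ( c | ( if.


Common prefix: '('
Factored: E -> ( E', E' -> c | if


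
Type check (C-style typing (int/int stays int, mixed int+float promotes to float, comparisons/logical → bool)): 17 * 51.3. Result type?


Operand types: int * float
Rule: mixed int/float promotes to float; int/int stays int
Result type: float


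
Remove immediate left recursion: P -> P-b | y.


Left-recursive alternatives: P-b; non-recursive: y
Introduce P': P -> yP', P' -> -bP' | ε


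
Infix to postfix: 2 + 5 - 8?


Left to right (same or higher precedence on left)
Postfix: 2 5 + 8 -


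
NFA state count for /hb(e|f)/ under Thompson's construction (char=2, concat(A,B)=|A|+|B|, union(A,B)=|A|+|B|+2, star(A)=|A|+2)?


Syntax tree has 4 char leaf(s), 1 union(s), 0 star(s)
chars contribute 4×2 = 8; each union adds +2; each star adds +2
Total: 8 + 2 + 0 = 10 states


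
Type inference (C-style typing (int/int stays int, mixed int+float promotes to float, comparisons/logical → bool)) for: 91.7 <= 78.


Operand types: float <= int
Rule: comparison yields bool
Result type: bool


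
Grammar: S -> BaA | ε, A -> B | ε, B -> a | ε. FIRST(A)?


Per alternative of A: FIRST(B) = {a, ε}; FIRST(ε) = {ε}
FIRST(A) = {a, ε}


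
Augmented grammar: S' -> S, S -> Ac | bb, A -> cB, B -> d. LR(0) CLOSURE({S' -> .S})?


Start: S' -> .S
For each item with dot before a nonterminal B, add B -> .γ for every B-production
Closure: [S' -> .S, S -> .Ac, S -> .bb, A -> .cB]


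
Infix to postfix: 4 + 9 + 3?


Left to right (same or higher precedence on left)
Postfix: 4 9 + 3 +


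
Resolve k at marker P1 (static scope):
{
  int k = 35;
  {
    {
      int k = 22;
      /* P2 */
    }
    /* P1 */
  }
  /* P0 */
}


P1's block does not declare k; resolves to the enclosing declaration at depth 0
k = 35


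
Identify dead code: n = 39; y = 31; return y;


n is assigned but never read
Dead: 'n = 39'


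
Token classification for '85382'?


Pattern: digits only
Type: INTEGER_LITERAL


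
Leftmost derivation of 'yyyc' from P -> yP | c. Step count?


Derivation: P => yP => yyP => yyyP => yyyc
Steps: 4


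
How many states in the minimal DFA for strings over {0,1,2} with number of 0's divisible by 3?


Track (count of 0) mod 3: states 0..2, accept at 0
Minimal DFA: 3 states


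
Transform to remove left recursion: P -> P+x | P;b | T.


Left-recursive alternatives: P+x, P;b; non-recursive: T
Introduce P': P -> TP', P' -> +xP' | ;bP' | ε


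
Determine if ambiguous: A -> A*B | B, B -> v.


precedence layered via separate nonterminal B: deterministic
Unambiguous


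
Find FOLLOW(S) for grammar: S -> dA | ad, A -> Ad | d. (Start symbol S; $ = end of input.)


$ ∈ FOLLOW(S). For each A -> αBβ: add FIRST(β)\{ε} to FOLLOW(B); if β nullable, add FOLLOW(A).
FOLLOW(S) = {$}


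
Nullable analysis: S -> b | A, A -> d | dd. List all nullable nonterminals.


A nonterminal is nullable iff some alternative derives ε (directly, or every symbol in it is nullable)
Nullable: {}


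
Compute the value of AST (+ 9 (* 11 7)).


Evaluate inner: (* 11 7) = 77
Evaluate root: (+ 9 77) = 86
Result: 86


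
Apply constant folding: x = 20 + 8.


20 + 8 = 28 at compile time
Optimized: x = 28


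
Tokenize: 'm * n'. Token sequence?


Scan left to right, longest-match per lexeme
Tokens: ID(m), OP(*), ID(n)


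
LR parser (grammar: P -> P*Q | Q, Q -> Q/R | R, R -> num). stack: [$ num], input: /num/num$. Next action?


'num' on top is the handle for R -> num
Action: reduce (R -> num)


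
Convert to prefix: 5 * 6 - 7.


left-to-right (same/higher precedence on left): tree is (- (* 5 6) 7)
Prefix: - * 5 6 7


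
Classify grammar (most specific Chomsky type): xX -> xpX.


LHS has context (more than one symbol) and |LHS| ≤ |RHS|
Classification: Type 1 (Context-Sensitive)


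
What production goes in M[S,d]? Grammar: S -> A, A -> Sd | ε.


For [S, d]: 'd' ∈ FIRST(A)
Entry: S -> A


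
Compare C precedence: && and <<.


'<<' is shift (level 8); '&&' is logical AND (level 2)
Higher level binds tighter
'<<' has higher precedence than '&&'


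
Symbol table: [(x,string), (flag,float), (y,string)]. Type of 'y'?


Lookup 'y' → type string


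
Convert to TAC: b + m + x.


Break into single-operator statements:
t1 = b + m
t2 = t1 + x


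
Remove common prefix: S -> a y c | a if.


Common prefix: 'a'
Factored: S -> a S', S' -> y c | if


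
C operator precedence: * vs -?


'*' is multiplicative (level 10); '-' is additive (level 9)
Higher level binds tighter
'*' has higher precedence than '-'


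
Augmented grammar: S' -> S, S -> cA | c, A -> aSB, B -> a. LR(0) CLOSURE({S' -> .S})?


Start: S' -> .S
For each item with dot before a nonterminal B, add B -> .γ for every B-production
Closure: [S' -> .S, S -> .cA, S -> .c]


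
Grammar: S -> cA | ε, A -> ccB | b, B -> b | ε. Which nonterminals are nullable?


A nonterminal is nullable iff some alternative derives ε (directly, or every symbol in it is nullable)
Nullable: {B, S}


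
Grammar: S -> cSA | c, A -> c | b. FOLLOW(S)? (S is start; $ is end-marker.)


$ ∈ FOLLOW(S). For each A -> αBβ: add FIRST(β)\{ε} to FOLLOW(B); if β nullable, add FOLLOW(A).
FOLLOW(S) = {$, b, c}


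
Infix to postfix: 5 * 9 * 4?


Left to right (same or higher precedence on left)
Postfix: 5 9 * 4 *


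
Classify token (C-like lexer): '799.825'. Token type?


Pattern: digits with a decimal point
Type: FLOAT_LITERAL


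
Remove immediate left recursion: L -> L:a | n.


Left-recursive alternatives: L:a; non-recursive: n
Introduce L': L -> nL', L' -> :aL' | ε


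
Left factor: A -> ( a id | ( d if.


Common prefix: '('
Factored: A -> ( A', A' -> a id | d if


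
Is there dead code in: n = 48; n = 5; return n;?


first assignment to n is overwritten before any read
Dead: 'n = 48'


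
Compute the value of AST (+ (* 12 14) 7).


Evaluate inner: (* 12 14) = 168
Evaluate root: (+ 168 7) = 175
Result: 175


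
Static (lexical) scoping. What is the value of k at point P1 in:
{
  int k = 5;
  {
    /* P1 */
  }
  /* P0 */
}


P1's block does not declare k; resolves to the enclosing declaration at depth 0
k = 5


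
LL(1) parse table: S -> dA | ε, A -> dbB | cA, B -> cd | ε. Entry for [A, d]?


For [A, d]: 'd' ∈ FIRST(dbB)
Entry: A -> dbB


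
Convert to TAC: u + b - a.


Break into single-operator statements:
t1 = u + b
t2 = t1 - a


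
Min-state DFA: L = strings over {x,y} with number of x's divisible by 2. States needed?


Track (count of x) mod 2: states 0..1, accept at 0
Minimal DFA: 2 states


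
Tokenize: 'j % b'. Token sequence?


Scan left to right, longest-match per lexeme
Tokens: ID(j), OP(%), ID(b)


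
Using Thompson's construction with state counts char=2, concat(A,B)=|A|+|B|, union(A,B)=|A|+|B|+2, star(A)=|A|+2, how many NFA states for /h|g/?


Syntax tree has 2 char leaf(s), 1 union(s), 0 star(s)
chars contribute 2×2 = 4; each union adds +2; each star adds +2
Total: 4 + 2 + 0 = 6 states


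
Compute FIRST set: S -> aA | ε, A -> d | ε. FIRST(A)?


Per alternative of A: FIRST(d) = {d}; FIRST(ε) = {ε}
FIRST(A) = {d, ε}


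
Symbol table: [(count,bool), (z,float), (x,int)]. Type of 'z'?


Lookup 'z' → type float


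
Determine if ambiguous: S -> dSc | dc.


balanced d^n…c^n: each string has a unique parse
Unambiguous


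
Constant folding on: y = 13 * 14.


13 * 14 = 182 at compile time
Optimized: y = 182


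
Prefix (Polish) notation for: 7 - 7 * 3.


'*' binds tighter: tree is (- 7 (* 7 3))
Prefix: - 7 * 7 3


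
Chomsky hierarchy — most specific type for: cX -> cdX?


LHS has context (more than one symbol) and |LHS| ≤ |RHS|
Classification: Type 1 (Context-Sensitive)


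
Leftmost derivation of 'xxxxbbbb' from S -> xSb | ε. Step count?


Derivation: S => xSb => xxSbb => xxxSbbb => xxxxSbbbb => xxxxbbbb
Steps: 5


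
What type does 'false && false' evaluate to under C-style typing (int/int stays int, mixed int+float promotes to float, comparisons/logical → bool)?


Operand types: bool && bool
Rule: logical operators take bool operands and yield bool
Result type: bool


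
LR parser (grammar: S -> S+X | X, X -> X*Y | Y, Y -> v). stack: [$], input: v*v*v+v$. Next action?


no handle on stack; shift 'v'
Action: shift


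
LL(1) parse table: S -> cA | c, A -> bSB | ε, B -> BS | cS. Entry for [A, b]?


For [A, b]: 'b' ∈ FIRST(bSB)
Entry: A -> bSB


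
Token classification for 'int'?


Pattern: reserved word
Type: KEYWORD


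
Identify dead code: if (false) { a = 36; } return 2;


condition is constant false, so the whole block is unreachable
Dead: 'if (false) { a = 36; }'


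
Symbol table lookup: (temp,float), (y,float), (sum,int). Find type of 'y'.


Lookup 'y' → type float


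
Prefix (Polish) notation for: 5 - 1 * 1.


'*' binds tighter: tree is (- 5 (* 1 1))
Prefix: - 5 * 1 1


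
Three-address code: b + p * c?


Break into single-operator statements:
t1 = p * c
t2 = b + t1


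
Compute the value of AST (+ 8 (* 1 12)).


Evaluate inner: (* 1 12) = 12
Evaluate root: (+ 8 12) = 20
Result: 20


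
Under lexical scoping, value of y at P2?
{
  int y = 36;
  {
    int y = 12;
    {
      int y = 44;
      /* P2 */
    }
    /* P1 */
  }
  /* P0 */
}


y declared in the same block as P2
y = 44


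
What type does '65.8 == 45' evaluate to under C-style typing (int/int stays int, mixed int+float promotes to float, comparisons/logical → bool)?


Operand types: float == int
Rule: comparison yields bool
Result type: bool


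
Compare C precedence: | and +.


'+' is additive (level 9); '|' is bitwise OR (level 3)
Higher level binds tighter
'+' has higher precedence than '|'


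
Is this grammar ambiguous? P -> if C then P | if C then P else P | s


dangling else: 'if C then if C then s else s' parses two ways
Ambiguous


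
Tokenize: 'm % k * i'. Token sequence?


Scan left to right, longest-match per lexeme
Tokens: ID(m), OP(%), ID(k), OP(*), ID(i)


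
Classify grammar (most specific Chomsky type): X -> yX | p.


Right-linear: every RHS is a terminal or a terminal followed by one nonterminal
Classification: Type 3 (Regular)


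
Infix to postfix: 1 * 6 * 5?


Left to right (same or higher precedence on left)
Postfix: 1 6 * 5 *


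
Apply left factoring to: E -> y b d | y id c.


Common prefix: 'y'
Factored: E -> y E', E' -> b d | id c


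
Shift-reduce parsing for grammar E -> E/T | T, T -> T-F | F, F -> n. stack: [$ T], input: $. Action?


lookahead ∉ {-} so T won't extend; reduce E -> T
Action: reduce (E -> T)


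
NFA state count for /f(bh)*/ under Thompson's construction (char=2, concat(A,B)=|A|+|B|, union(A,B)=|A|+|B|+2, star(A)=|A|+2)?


Syntax tree has 3 char leaf(s), 0 union(s), 1 star(s)
chars contribute 3×2 = 6; each union adds +2; each star adds +2
Total: 6 + 0 + 2 = 8 states


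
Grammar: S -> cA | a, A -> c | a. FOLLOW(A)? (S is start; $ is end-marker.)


$ ∈ FOLLOW(S). For each A -> αBβ: add FIRST(β)\{ε} to FOLLOW(B); if β nullable, add FOLLOW(A).
FOLLOW(A) = {$}


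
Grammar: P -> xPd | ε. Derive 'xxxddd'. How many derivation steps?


Derivation: P => xPd => xxPdd => xxxPddd => xxxddd
Steps: 4


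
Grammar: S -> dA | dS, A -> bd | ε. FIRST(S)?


Per alternative of S: FIRST(dA) = {d}; FIRST(dS) = {d}
FIRST(S) = {d}


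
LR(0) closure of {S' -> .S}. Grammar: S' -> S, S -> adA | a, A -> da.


Start: S' -> .S
For each item with dot before a nonterminal B, add B -> .γ for every B-production
Closure: [S' -> .S, S -> .adA, S -> .a]


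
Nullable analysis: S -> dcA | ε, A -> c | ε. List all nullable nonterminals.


A nonterminal is nullable iff some alternative derives ε (directly, or every symbol in it is nullable)
Nullable: {A, S}


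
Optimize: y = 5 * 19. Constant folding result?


5 * 19 = 95 at compile time
Optimized: y = 95


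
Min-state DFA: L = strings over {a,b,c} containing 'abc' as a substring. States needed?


KMP-style automaton: 3 progress states + 1 absorbing accept = 4
Minimal DFA: 4 states


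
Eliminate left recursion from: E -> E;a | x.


Left-recursive alternatives: E;a; non-recursive: x
Introduce E': E -> xE', E' -> ;aE' | ε


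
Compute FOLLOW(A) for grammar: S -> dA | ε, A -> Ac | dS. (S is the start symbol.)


$ ∈ FOLLOW(S). For each A -> αBβ: add FIRST(β)\{ε} to FOLLOW(B); if β nullable, add FOLLOW(A).
FOLLOW(A) = {$, c}


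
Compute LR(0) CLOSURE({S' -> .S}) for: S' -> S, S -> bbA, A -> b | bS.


Start: S' -> .S
For each item with dot before a nonterminal B, add B -> .γ for every B-production
Closure: [S' -> .S, S -> .bbA]


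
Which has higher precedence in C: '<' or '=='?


'<' is relational (level 7); '==' is equality (level 6)
Higher level binds tighter
'<' has higher precedence than '=='


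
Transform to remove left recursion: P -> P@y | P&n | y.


Left-recursive alternatives: P@y, P&n; non-recursive: y
Introduce P': P -> yP', P' -> @yP' | &nP' | ε


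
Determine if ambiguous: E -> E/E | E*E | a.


'a/a*a' has two parse trees (no precedence encoded between / and *)
Ambiguous


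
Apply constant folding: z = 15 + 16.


15 + 16 = 31 at compile time
Optimized: z = 31


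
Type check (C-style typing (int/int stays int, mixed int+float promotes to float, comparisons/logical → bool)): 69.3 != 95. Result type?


Operand types: float != int
Rule: comparison yields bool
Result type: bool


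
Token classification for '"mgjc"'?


Pattern: double-quoted sequence
Type: STRING_LITERAL


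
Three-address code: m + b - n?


Break into single-operator statements:
t1 = m + b
t2 = t1 - n


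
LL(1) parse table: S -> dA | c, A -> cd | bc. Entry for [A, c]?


For [A, c]: 'c' ∈ FIRST(cd)
Entry: A -> cd


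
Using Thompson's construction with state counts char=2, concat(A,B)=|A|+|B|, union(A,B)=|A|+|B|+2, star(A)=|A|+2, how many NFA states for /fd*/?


Syntax tree has 2 char leaf(s), 0 union(s), 1 star(s)
chars contribute 2×2 = 4; each union adds +2; each star adds +2
Total: 4 + 0 + 2 = 6 states


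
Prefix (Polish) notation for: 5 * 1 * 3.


left-to-right (same/higher precedence on left): tree is (* (* 5 1) 3)
Prefix: * * 5 1 3


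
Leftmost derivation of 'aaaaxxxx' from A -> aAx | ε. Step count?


Derivation: A => aAx => aaAxx => aaaAxxx => aaaaAxxxx => aaaaxxxx
Steps: 5


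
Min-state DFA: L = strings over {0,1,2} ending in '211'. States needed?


Track the longest suffix of input matching a prefix of '211': 4 classes (prefixes of length 0..3)
Minimal DFA: 4 states


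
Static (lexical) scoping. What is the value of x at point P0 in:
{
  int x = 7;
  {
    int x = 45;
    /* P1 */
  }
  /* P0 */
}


x declared in the same block as P0
x = 7


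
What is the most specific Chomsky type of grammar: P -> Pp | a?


Left-linear: every RHS is a terminal or one nonterminal followed by a terminal
Classification: Type 3 (Regular)


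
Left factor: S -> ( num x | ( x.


Common prefix: '('
Factored: S -> ( S', S' -> num x | x


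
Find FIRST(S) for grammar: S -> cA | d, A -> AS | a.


Per alternative of S: FIRST(cA) = {c}; FIRST(d) = {d}
FIRST(S) = {c, d}


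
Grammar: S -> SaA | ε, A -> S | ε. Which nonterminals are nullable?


A nonterminal is nullable iff some alternative derives ε (directly, or every symbol in it is nullable)
Nullable: {A, S}


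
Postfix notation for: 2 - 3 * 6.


* has higher precedence, evaluate 3*6 first
Postfix: 2 3 6 * -


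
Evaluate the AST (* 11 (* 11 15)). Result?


Evaluate inner: (* 11 15) = 165
Evaluate root: (* 11 165) = 1815
Result: 1815


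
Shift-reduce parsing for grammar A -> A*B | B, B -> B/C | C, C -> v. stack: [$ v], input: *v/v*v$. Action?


'v' on top is the handle for C -> v
Action: reduce (C -> v)


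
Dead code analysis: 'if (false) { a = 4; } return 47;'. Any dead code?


condition is constant false, so the whole block is unreachable
Dead: 'if (false) { a = 4; }'


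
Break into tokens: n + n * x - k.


Scan left to right, longest-match per lexeme
Tokens: ID(n), OP(+), ID(n), OP(*), ID(x), OP(-), ID(k)


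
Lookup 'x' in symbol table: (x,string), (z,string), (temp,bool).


Lookup 'x' → type string


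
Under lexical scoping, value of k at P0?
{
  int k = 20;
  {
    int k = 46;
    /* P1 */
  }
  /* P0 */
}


k declared in the same block as P0
k = 20


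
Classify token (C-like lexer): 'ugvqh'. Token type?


Pattern: letter/underscore followed by alphanumerics, not a keyword
Type: IDENTIFIER


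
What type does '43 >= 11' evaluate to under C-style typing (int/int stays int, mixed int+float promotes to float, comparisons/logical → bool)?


Operand types: int >= int
Rule: comparison yields bool
Result type: bool


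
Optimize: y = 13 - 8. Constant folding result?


13 - 8 = 5 at compile time
Optimized: y = 5


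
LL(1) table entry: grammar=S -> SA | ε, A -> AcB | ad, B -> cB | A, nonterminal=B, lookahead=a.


For [B, a]: 'a' ∈ FIRST(A)
Entry: B -> A


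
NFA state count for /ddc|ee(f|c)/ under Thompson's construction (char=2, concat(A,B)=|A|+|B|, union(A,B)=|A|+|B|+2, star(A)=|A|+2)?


Syntax tree has 7 char leaf(s), 2 union(s), 0 star(s)
chars contribute 7×2 = 14; each union adds +2; each star adds +2
Total: 14 + 4 + 0 = 18 states


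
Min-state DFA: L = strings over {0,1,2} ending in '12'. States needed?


Track the longest suffix of input matching a prefix of '12': 3 classes (prefixes of length 0..2)
Minimal DFA: 3 states


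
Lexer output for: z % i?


Scan left to right, longest-match per lexeme
Tokens: ID(z), OP(%), ID(i)


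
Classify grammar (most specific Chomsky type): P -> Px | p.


Left-linear: every RHS is a terminal or one nonterminal followed by a terminal
Classification: Type 3 (Regular)


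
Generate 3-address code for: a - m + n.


Break into single-operator statements:
t1 = a - m
t2 = t1 + n


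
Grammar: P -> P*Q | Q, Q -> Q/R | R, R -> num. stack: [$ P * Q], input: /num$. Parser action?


'/' can extend Q; shift to build Q -> Q/R
Action: shift


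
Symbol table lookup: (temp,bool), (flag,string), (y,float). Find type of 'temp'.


Lookup 'temp' → type bool


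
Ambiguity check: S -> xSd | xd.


balanced x^n…d^n: each string has a unique parse
Unambiguous


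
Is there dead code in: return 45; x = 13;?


statement follows a return and is unreachable
Dead: 'x = 13'


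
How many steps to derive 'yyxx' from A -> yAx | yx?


Derivation: A => yAx => yyxx
Steps: 2


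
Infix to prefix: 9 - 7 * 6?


'*' binds tighter: tree is (- 9 (* 7 6))
Prefix: - 9 * 7 6


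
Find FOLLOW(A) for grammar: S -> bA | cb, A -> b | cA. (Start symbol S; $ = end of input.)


$ ∈ FOLLOW(S). For each A -> αBβ: add FIRST(β)\{ε} to FOLLOW(B); if β nullable, add FOLLOW(A).
FOLLOW(A) = {$}


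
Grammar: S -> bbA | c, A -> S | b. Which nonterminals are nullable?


A nonterminal is nullable iff some alternative derives ε (directly, or every symbol in it is nullable)
Nullable: {}


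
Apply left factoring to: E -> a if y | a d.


Common prefix: 'a'
Factored: E -> a E', E' -> if y | d


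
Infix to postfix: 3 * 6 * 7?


Left to right (same or higher precedence on left)
Postfix: 3 6 * 7 *


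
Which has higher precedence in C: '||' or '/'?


'/' is multiplicative (level 10); '||' is logical OR (level 1)
Higher level binds tighter
'/' has higher precedence than '||'


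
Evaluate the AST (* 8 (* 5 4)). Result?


Evaluate inner: (* 5 4) = 20
Evaluate root: (* 8 20) = 160
Result: 160


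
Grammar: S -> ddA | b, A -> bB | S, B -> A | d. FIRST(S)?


Per alternative of S: FIRST(ddA) = {d}; FIRST(b) = {b}
FIRST(S) = {b, d}


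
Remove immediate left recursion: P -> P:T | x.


Left-recursive alternatives: P:T; non-recursive: x
Introduce P': P -> xP', P' -> :TP' | ε


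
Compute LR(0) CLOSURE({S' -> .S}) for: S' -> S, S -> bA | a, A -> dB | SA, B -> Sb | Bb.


Start: S' -> .S
For each item with dot before a nonterminal B, add B -> .γ for every B-production
Closure: [S' -> .S, S -> .bA, S -> .a]


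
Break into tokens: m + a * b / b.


Scan left to right, longest-match per lexeme
Tokens: ID(m), OP(+), ID(a), OP(*), ID(b), OP(/), ID(b)


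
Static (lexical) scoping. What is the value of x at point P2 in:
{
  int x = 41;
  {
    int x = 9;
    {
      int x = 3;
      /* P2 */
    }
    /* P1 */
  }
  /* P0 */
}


x declared in the same block as P2
x = 3


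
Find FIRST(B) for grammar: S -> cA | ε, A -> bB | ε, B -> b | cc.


Per alternative of B: FIRST(b) = {b}; FIRST(cc) = {c}
FIRST(B) = {b, c}


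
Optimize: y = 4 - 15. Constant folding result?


4 - 15 = -11 at compile time
Optimized: y = -11


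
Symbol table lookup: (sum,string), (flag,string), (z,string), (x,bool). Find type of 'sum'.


Lookup 'sum' → type string


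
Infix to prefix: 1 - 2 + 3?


left-to-right (same/higher precedence on left): tree is (+ (- 1 2) 3)
Prefix: + - 1 2 3


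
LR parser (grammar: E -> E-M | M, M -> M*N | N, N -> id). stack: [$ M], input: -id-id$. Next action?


lookahead ∉ {*} so M won't extend; reduce E -> M
Action: reduce (E -> M)


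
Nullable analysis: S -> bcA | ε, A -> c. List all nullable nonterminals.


A nonterminal is nullable iff some alternative derives ε (directly, or every symbol in it is nullable)
Nullable: {S}


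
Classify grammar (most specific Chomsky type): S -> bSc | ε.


Single nonterminal LHS, but b^n c^n is not regular
Classification: Type 2 (Context-Free)


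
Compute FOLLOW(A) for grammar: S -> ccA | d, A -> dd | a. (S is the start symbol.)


$ ∈ FOLLOW(S). For each A -> αBβ: add FIRST(β)\{ε} to FOLLOW(B); if β nullable, add FOLLOW(A).
FOLLOW(A) = {$}


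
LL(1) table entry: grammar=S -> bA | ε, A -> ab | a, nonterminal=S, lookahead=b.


For [S, b]: 'b' ∈ FIRST(bA)
Entry: S -> bA


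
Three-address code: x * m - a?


Break into single-operator statements:
t1 = x * m
t2 = t1 - a


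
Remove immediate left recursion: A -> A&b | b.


Left-recursive alternatives: A&b; non-recursive: b
Introduce A': A -> bA', A' -> &bA' | ε


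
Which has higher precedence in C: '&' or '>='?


'>=' is relational (level 7); '&' is bitwise AND (level 5)
Higher level binds tighter
'>=' has higher precedence than '&'


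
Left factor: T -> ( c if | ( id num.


Common prefix: '('
Factored: T -> ( T', T' -> c if | id num


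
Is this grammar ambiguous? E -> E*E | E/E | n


'n*n/n' has two parse trees (no precedence encoded between * and /)
Ambiguous


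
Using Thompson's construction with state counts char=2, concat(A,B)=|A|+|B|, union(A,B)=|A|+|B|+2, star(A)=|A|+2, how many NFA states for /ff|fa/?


Syntax tree has 4 char leaf(s), 1 union(s), 0 star(s)
chars contribute 4×2 = 8; each union adds +2; each star adds +2
Total: 8 + 2 + 0 = 10 states


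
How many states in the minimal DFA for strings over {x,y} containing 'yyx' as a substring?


KMP-style automaton: 3 progress states + 1 absorbing accept = 4
Minimal DFA: 4 states


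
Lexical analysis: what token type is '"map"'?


Pattern: double-quoted sequence
Type: STRING_LITERAL


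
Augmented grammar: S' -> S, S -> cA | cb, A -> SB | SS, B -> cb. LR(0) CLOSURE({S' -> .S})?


Start: S' -> .S
For each item with dot before a nonterminal B, add B -> .γ for every B-production
Closure: [S' -> .S, S -> .cA, S -> .cb]


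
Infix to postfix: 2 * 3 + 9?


Left to right (same or higher precedence on left)
Postfix: 2 3 * 9 +


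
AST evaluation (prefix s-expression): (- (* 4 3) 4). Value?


Evaluate inner: (* 4 3) = 12
Evaluate root: (- 12 4) = 8
Result: 8


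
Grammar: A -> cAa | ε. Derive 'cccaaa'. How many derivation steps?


Derivation: A => cAa => ccAaa => cccAaaa => cccaaa
Steps: 4


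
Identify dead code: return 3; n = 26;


statement follows a return and is unreachable
Dead: 'n = 26'


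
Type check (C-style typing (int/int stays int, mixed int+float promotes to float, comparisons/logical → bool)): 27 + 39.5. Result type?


Operand types: int + float
Rule: mixed int/float promotes to float; int/int stays int
Result type: float


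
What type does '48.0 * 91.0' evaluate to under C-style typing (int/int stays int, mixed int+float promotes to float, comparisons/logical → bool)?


Operand types: float * float
Rule: mixed int/float promotes to float; int/int stays int
Result type: float


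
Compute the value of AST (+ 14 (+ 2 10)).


Evaluate inner: (+ 2 10) = 12
Evaluate root: (+ 14 12) = 26
Result: 26


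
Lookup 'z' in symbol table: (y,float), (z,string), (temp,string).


Lookup 'z' → type string


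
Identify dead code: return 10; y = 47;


statement follows a return and is unreachable
Dead: 'y = 47'


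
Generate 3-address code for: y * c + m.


Break into single-operator statements:
t1 = y * c
t2 = t1 + m


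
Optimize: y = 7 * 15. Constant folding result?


7 * 15 = 105 at compile time
Optimized: y = 105


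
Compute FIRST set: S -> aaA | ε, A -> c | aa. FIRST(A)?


Per alternative of A: FIRST(c) = {c}; FIRST(aa) = {a}
FIRST(A) = {a, c}


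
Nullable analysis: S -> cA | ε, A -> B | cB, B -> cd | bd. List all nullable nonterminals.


A nonterminal is nullable iff some alternative derives ε (directly, or every symbol in it is nullable)
Nullable: {S}


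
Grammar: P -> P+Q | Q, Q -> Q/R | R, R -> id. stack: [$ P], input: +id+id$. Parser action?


shift '+' to continue P -> P+Q
Action: shift


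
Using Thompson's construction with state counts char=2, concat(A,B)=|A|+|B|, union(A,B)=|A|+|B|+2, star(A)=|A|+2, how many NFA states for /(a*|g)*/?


Syntax tree has 2 char leaf(s), 1 union(s), 2 star(s)
chars contribute 2×2 = 4; each union adds +2; each star adds +2
Total: 4 + 2 + 4 = 10 states


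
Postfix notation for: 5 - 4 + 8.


Left to right (same or higher precedence on left)
Postfix: 5 4 - 8 +


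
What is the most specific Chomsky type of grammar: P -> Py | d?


Left-linear: every RHS is a terminal or one nonterminal followed by a terminal
Classification: Type 3 (Regular)


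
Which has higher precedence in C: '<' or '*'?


'*' is multiplicative (level 10); '<' is relational (level 7)
Higher level binds tighter
'*' has higher precedence than '<'


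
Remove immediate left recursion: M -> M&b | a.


Left-recursive alternatives: M&b; non-recursive: a
Introduce M': M -> aM', M' -> &bM' | ε


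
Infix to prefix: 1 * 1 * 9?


left-to-right (same/higher precedence on left): tree is (* (* 1 1) 9)
Prefix: * * 1 1 9


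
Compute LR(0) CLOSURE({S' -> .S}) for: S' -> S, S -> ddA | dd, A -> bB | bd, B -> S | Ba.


Start: S' -> .S
For each item with dot before a nonterminal B, add B -> .γ for every B-production
Closure: [S' -> .S, S -> .ddA, S -> .dd]


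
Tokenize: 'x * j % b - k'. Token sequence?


Scan left to right, longest-match per lexeme
Tokens: ID(x), OP(*), ID(j), OP(%), ID(b), OP(-), ID(k)


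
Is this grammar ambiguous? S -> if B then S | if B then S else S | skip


dangling else: 'if B then if B then skip else skip' parses two ways
Ambiguous


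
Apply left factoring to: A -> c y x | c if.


Common prefix: 'c'
Factored: A -> c A', A' -> y x | if


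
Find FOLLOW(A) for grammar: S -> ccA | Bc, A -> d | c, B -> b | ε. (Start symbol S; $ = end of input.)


$ ∈ FOLLOW(S). For each A -> αBβ: add FIRST(β)\{ε} to FOLLOW(B); if β nullable, add FOLLOW(A).
FOLLOW(A) = {$}


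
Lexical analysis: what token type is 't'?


Pattern: letter/underscore followed by alphanumerics, not a keyword
Type: IDENTIFIER


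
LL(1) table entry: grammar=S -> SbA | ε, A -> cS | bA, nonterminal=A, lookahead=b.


For [A, b]: 'b' ∈ FIRST(bA)
Entry: A -> bA


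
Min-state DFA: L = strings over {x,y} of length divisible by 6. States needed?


Track length mod 6: states 0..5, accept at 0
Minimal DFA: 6 states


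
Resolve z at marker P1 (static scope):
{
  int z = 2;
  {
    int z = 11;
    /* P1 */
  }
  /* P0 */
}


z declared in the same block as P1
z = 11


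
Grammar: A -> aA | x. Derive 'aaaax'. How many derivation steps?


Derivation: A => aA => aaA => aaaA => aaaaA => aaaax
Steps: 5


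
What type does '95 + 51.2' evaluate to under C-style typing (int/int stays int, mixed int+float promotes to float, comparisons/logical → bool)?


Operand types: int + float
Rule: mixed int/float promotes to float; int/int stays int
Result type: float


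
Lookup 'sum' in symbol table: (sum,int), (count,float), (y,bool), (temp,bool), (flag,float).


Lookup 'sum' → type int


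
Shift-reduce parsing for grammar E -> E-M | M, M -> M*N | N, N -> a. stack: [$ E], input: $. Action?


start symbol E on stack, input exhausted
Action: accept


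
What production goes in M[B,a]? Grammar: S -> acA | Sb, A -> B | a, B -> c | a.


For [B, a]: 'a' ∈ FIRST(a)
Entry: B -> a


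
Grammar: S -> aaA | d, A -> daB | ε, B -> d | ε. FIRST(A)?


Per alternative of A: FIRST(daB) = {d}; FIRST(ε) = {ε}
FIRST(A) = {d, ε}


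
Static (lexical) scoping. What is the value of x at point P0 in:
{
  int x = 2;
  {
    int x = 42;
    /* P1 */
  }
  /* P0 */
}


x declared in the same block as P0
x = 2


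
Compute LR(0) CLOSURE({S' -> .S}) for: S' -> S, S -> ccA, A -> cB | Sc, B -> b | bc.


Start: S' -> .S
For each item with dot before a nonterminal B, add B -> .γ for every B-production
Closure: [S' -> .S, S -> .ccA]


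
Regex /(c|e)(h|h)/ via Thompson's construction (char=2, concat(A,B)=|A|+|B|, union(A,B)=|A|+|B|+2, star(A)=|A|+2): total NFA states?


Syntax tree has 4 char leaf(s), 2 union(s), 0 star(s)
chars contribute 4×2 = 8; each union adds +2; each star adds +2
Total: 8 + 4 + 0 = 12 states
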